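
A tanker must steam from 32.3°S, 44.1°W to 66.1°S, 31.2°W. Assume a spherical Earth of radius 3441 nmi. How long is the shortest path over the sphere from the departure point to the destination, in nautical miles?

Haversine: a = sin²(Δφ/2)+cos φ₁ cos φ₂ sin²(Δλ/2) = 0.08883;  σ = 2·atan2(√a,√(1−a))
σ = 34.680° → d = Rσ = 3441·0.60528 = 2083 nmi

2083 nmi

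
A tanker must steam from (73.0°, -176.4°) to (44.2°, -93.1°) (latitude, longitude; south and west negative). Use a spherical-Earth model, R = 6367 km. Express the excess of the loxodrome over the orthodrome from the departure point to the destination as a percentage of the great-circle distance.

Great circle: σ = 0.8077 rad → d_gc = Rσ = 5142.7 km
Rhumb: Δφ = -0.5027, Δλ = +1.4539, Δψ = -1.0390, q = Δφ/Δψ = 0.4838 → d_rh = R√(Δφ²+q²Δλ²) = 5504.2 km
Excess = (5504.2 − 5142.7) / 5142.7 = 361.5 / 5142.7 = 7.03% ≈ 7.0%

7.0%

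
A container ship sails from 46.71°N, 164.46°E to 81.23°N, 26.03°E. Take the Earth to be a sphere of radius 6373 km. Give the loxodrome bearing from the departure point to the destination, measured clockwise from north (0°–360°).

304.2°

Meridional parts: M(φ₁)=+0.9242, M(φ₂)=+2.5681 → ΔM = +1.6439;  Δλ = -2.4161 rad
tan C = Δλ / ΔM = -1.4698 → C = 304.23°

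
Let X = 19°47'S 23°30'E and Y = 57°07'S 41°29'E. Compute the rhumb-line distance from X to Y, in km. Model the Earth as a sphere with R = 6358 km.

Rhumb course C = atan2(Δλ, Δψ) with Δψ = ln[tan(π/4+φ₂/2)/tan(π/4+φ₁/2)] = -0.8681, Δλ = +0.3139 → C = 160.12°
d = R·|Δφ| / |cos C| = 6358·0.65159 / 0.94041 = 4405 km

4405 km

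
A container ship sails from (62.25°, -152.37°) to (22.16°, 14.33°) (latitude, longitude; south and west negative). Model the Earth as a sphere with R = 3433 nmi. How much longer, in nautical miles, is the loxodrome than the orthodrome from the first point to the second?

1692 nmi

Great circle: cos σ = sin φ₁ sin φ₂ + cos φ₁ cos φ₂ cos Δλ,  σ = 1.6567 rad → d_gc = 5687.6 nmi
Rhumb line: Δψ = -1.0015, q = Δφ/Δψ = 0.6986, d_rh = R√(Δφ²+q²Δλ²) = 7379.9 nmi
Excess = 7379.9 − 5687.6 = 1692.3 ≈ 1692 nmi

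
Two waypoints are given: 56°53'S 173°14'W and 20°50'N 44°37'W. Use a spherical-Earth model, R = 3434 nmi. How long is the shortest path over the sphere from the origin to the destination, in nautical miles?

Haversine: a = sin²(Δφ/2)+cos φ₁ cos φ₂ sin²(Δλ/2) = 0.80828;  σ = 2·atan2(√a,√(1−a))
σ = 128.066° → d = Rσ = 3434·2.23517 = 7676 nmi

7676 nmi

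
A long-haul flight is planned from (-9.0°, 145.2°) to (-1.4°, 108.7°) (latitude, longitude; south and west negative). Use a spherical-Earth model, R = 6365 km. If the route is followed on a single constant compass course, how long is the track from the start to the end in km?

Δψ = ln[tan(π/4+φ₂/2)/tan(π/4+φ₁/2)] = +0.1333;  Δφ = +0.1326 rad,  Δλ = -0.6370 rad
q = Δφ/Δψ = 0.9951
d = R·√(Δφ² + q²Δλ²) = 6365·0.64768 = 4122 km

4122 km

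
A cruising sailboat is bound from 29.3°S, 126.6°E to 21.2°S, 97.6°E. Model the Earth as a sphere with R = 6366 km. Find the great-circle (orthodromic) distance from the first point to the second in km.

3041 km

cos σ = sin φ₁ sin φ₂ + cos φ₁ cos φ₂ cos Δλ
      = sin(-29.30°)sin(-21.20°) + cos(-29.30°)cos(-21.20°)cos(-29.00°) = 0.8881
σ = 27.367° → d = Rσ = 6366·0.47764 = 3041 km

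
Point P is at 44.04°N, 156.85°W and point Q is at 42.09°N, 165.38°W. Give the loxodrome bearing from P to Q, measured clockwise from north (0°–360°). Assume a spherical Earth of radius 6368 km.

252.6°

Δψ = ln[tan(π/4+φ₂/2)/tan(π/4+φ₁/2)] = -0.0466
Δλ = -0.1489 rad (taken the short way round)
course = atan2(Δλ, Δψ) = 252.62°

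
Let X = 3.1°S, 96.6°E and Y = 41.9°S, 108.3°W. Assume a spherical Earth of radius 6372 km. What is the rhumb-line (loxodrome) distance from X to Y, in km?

16108 km

Δψ = ln[tan(π/4+φ₂/2)/tan(π/4+φ₁/2)] = -0.7527;  Δφ = -0.6772 rad,  Δλ = +2.7070 rad
q = Δφ/Δψ = 0.8997
d = R·√(Δφ² + q²Δλ²) = 6372·2.52786 = 16108 km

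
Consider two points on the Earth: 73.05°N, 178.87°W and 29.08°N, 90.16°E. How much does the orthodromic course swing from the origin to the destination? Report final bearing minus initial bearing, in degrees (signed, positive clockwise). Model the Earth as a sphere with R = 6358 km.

-80.9°

At departure: θ₁ = atan2(sin Δλ cos φ₂, cos φ₁ sin φ₂ − sin φ₁ cos φ₂ cos Δλ) = 280.11°
At arrival: θ₂ = atan2(sin Δλ cos φ₁, −cos φ₂ sin φ₁ + sin φ₂ cos φ₁ cos Δλ) = 199.17°
Δθ = θ₂ − θ₁ = -80.9°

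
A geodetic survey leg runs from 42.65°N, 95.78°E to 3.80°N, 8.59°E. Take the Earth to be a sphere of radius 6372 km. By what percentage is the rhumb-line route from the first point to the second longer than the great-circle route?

Great circle: σ = 1.4898 rad → d_gc = Rσ = 9493.2 km
Rhumb: Δφ = -0.6781, Δλ = -1.5218, Δψ = -0.7581, q = Δφ/Δψ = 0.8944 → d_rh = R√(Δφ²+q²Δλ²) = 9689.1 km
Excess = (9689.1 − 9493.2) / 9493.2 = 195.9 / 9493.2 = 2.06% ≈ 2.1%

2.1%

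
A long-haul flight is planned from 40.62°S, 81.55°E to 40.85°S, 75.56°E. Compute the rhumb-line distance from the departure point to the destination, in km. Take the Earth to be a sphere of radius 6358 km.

Rhumb course C = atan2(Δλ, Δψ) with Δψ = ln[tan(π/4+φ₂/2)/tan(π/4+φ₁/2)] = -0.0053, Δλ = -0.1045 → C = 267.10°
d = R·|Δφ| / |cos C| = 6358·0.00401 / 0.05061 = 504 km

504 km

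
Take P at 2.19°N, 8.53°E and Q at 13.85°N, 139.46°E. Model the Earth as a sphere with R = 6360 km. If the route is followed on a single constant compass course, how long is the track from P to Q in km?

14424 km

Δψ = ln[tan(π/4+φ₂/2)/tan(π/4+φ₁/2)] = +0.2059;  Δφ = +0.2035 rad,  Δλ = +2.2852 rad
q = Δφ/Δψ = 0.9884
d = R·√(Δφ² + q²Δλ²) = 6360·2.26789 = 14424 km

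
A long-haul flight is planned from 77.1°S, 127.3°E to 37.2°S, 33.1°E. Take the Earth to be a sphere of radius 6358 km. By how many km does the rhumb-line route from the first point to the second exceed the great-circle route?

Great circle: cos σ = sin φ₁ sin φ₂ + cos φ₁ cos φ₂ cos Δλ,  σ = 0.9566 rad → d_gc = 6082.0 km
Rhumb line: Δψ = +1.4795, q = Δφ/Δψ = 0.4707, d_rh = R√(Δφ²+q²Δλ²) = 6619.0 km
Excess = 6619.0 − 6082.0 = 537.0 ≈ 537 km

537 km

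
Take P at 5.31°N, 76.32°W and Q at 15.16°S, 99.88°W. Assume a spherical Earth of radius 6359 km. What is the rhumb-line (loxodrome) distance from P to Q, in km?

3446 km

Δψ = ln[tan(π/4+φ₂/2)/tan(π/4+φ₁/2)] = -0.3605;  Δφ = -0.3573 rad,  Δλ = -0.4112 rad
q = Δφ/Δψ = 0.9909
d = R·√(Δφ² + q²Δλ²) = 6359·0.54191 = 3446 km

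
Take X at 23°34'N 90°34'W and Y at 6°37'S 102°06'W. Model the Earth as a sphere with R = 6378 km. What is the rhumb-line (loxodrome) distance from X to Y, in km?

3586 km

Δψ = ln[tan(π/4+φ₂/2)/tan(π/4+φ₁/2)] = -0.5392;  Δφ = -0.5268 rad,  Δλ = -0.2013 rad
q = Δφ/Δψ = 0.9771
d = R·√(Δφ² + q²Δλ²) = 6378·0.56231 = 3586 km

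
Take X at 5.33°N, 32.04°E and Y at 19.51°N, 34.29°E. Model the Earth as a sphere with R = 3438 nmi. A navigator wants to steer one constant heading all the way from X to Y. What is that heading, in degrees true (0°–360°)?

Δψ = ln[tan(π/4+φ₂/2)/tan(π/4+φ₁/2)] = +0.2541
Δλ = +0.0393 rad (taken the short way round)
course = atan2(Δλ, Δψ) = 8.78°

8.8°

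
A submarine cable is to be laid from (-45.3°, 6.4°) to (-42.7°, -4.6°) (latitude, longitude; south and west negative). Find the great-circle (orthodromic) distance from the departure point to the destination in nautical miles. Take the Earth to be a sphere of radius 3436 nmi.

499 nmi

cos σ = sin φ₁ sin φ₂ + cos φ₁ cos φ₂ cos Δλ
      = sin(-45.30°)sin(-42.70°) + cos(-45.30°)cos(-42.70°)cos(-11.00°) = 0.9895
σ = 8.321° → d = Rσ = 3436·0.14523 = 499 nmi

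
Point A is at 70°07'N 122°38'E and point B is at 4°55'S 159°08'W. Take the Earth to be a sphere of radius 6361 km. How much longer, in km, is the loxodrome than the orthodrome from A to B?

Great circle: cos σ = sin φ₁ sin φ₂ + cos φ₁ cos φ₂ cos Δλ,  σ = 1.5823 rad → d_gc = 10065.0 km
Rhumb line: Δψ = -1.8273, q = Δφ/Δψ = 0.7167, d_rh = R√(Δφ²+q²Δλ²) = 10399.0 km
Excess = 10399.0 − 10065.0 = 334.0 ≈ 334 km

334 km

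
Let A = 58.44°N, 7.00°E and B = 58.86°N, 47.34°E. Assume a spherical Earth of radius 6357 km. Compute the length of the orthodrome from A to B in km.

cos σ = sin φ₁ sin φ₂ + cos φ₁ cos φ₂ cos Δλ
      = sin(58.44°)sin(58.86°) + cos(58.44°)cos(58.86°)cos(40.34°) = 0.9356
σ = 20.672° → d = Rσ = 6357·0.36080 = 2294 km

2294 km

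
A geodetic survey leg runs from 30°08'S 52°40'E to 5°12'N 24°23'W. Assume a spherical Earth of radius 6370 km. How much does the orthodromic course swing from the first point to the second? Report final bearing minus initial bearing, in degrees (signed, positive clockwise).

Initial bearing θ₁ = atan2(sin Δλ cos φ₂, cos φ₁ sin φ₂ − sin φ₁ cos φ₂ cos Δλ) = 281.10°
Final bearing θ₂ = (initial bearing from the destination back to the start) + 180° = 301.55°
Δθ = θ₂ − θ₁ = +20.4°

+20.4°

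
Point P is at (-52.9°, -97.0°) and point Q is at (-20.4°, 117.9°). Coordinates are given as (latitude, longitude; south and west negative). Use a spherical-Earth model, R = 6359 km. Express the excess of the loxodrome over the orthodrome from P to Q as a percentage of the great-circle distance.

16.8%

Great circle: σ = 1.7576 rad → d_gc = Rσ = 11176.3 km
Rhumb: Δφ = +0.5672, Δλ = -2.5325, Δψ = +0.7281, q = Δφ/Δψ = 0.7790 → d_rh = R√(Δφ²+q²Δλ²) = 13053.8 km
Excess = (13053.8 − 11176.3) / 11176.3 = 1877.5 / 11176.3 = 16.80% ≈ 16.8%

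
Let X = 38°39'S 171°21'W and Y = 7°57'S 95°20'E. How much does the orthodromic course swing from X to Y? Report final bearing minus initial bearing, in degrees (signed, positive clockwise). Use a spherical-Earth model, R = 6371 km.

Initial bearing θ₁ = atan2(sin Δλ cos φ₂, cos φ₁ sin φ₂ − sin φ₁ cos φ₂ cos Δλ) = 261.72°
Final bearing θ₂ = (initial bearing from the destination back to the start) + 180° = 308.71°
Δθ = θ₂ − θ₁ = +47.0°

+47.0°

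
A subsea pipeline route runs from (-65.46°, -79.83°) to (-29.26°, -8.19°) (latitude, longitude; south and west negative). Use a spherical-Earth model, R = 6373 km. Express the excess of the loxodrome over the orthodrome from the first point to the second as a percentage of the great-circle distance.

4.0%

Great circle: σ = 0.9779 rad → d_gc = Rσ = 6232.2 km
Rhumb: Δφ = +0.6318, Δλ = +1.2504, Δψ = +0.9912, q = Δφ/Δψ = 0.6374 → d_rh = R√(Δφ²+q²Δλ²) = 6481.8 km
Excess = (6481.8 − 6232.2) / 6232.2 = 249.6 / 6232.2 = 4.01% ≈ 4.0%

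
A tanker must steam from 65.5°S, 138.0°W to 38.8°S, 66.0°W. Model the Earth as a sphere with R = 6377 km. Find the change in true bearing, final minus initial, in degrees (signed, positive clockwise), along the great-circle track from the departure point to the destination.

Initial bearing θ₁ = atan2(sin Δλ cos φ₂, cos φ₁ sin φ₂ − sin φ₁ cos φ₂ cos Δλ) = 93.14°
Final bearing θ₂ = (initial bearing from the destination back to the start) + 180° = 32.09°
Δθ = θ₂ − θ₁ = -61.0°

-61.0°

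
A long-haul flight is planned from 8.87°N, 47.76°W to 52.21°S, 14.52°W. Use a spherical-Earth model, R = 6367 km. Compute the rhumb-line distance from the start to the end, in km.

7507 km

Δψ = ln[tan(π/4+φ₂/2)/tan(π/4+φ₁/2)] = -1.2276;  Δφ = -1.0660 rad,  Δλ = +0.5801 rad
q = Δφ/Δψ = 0.8684
d = R·√(Δφ² + q²Δλ²) = 6367·1.17910 = 7507 km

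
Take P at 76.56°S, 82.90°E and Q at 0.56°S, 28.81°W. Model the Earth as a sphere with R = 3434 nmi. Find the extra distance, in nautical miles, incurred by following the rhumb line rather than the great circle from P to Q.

Great circle: cos σ = sin φ₁ sin φ₂ + cos φ₁ cos φ₂ cos Δλ,  σ = 1.6473 rad → d_gc = 5657.0 nmi
Rhumb line: Δψ = +2.1288, q = Δφ/Δψ = 0.6231, d_rh = R√(Δφ²+q²Δλ²) = 6176.8 nmi
Excess = 6176.8 − 5657.0 = 519.8 ≈ 520 nmi

520 nmi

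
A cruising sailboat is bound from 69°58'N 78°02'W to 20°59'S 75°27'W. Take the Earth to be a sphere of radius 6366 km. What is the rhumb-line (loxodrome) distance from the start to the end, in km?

Rhumb course C = atan2(Δλ, Δψ) with Δψ = ln[tan(π/4+φ₂/2)/tan(π/4+φ₁/2)] = -2.1084, Δλ = +0.0451 → C = 178.77°
d = R·|Δφ| / |cos C| = 6366·1.58738 / 0.99977 = 10108 km

10108 km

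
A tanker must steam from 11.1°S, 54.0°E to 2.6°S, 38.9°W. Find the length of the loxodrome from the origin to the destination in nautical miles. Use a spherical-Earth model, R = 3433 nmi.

5545 nmi

Δψ = ln[tan(π/4+φ₂/2)/tan(π/4+φ₁/2)] = +0.1496;  Δφ = +0.1484 rad,  Δλ = -1.6214 rad
q = Δφ/Δψ = 0.9919
d = R·√(Δφ² + q²Δλ²) = 3433·1.61514 = 5545 nmi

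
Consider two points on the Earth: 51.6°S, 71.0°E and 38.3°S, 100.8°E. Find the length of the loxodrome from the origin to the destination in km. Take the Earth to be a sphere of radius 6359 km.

Rhumb course C = atan2(Δλ, Δψ) with Δψ = ln[tan(π/4+φ₂/2)/tan(π/4+φ₁/2)] = +0.3302, Δλ = +0.5201 → C = 57.59°
d = R·|Δφ| / |cos C| = 6359·0.23213 / 0.53601 = 2754 km

2754 km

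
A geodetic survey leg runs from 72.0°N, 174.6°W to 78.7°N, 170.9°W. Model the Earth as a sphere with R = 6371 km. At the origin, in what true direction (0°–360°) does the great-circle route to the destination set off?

θ = atan2( sin Δλ·cos φ₂ ,  cos φ₁ sin φ₂ − sin φ₁ cos φ₂ cos Δλ )
  = atan2(+0.0126, +0.1171) = 6.17°

6.2°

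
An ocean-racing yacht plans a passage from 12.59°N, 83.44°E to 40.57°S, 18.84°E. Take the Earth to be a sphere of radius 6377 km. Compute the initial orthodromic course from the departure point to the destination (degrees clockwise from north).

224.2°

θ = atan2( sin Δλ·cos φ₂ ,  cos φ₁ sin φ₂ − sin φ₁ cos φ₂ cos Δλ )
  = atan2(-0.6862, -0.7058) = 224.19°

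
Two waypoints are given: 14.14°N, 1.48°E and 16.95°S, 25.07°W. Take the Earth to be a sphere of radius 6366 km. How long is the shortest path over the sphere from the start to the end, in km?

4518 km

Haversine: a = sin²(Δφ/2)+cos φ₁ cos φ₂ sin²(Δλ/2) = 0.12073;  σ = 2·atan2(√a,√(1−a))
σ = 40.664° → d = Rσ = 6366·0.70973 = 4518 km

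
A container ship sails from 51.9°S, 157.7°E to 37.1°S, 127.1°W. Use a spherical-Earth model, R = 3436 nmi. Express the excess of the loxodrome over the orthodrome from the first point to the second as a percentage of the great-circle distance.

Great circle: σ = 0.9268 rad → d_gc = Rσ = 3184.5 nmi
Rhumb: Δφ = +0.2583, Δλ = +1.3125, Δψ = +0.3652, q = Δφ/Δψ = 0.7074 → d_rh = R√(Δφ²+q²Δλ²) = 3311.3 nmi
Excess = (3311.3 − 3184.5) / 3184.5 = 126.8 / 3184.5 = 3.98% ≈ 4.0%

4.0%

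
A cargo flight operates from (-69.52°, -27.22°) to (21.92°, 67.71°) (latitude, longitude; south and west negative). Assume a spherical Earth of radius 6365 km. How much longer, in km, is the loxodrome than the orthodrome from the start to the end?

468 km

Great circle: cos σ = sin φ₁ sin φ₂ + cos φ₁ cos φ₂ cos Δλ,  σ = 1.9580 rad → d_gc = 12462.7 km
Rhumb line: Δψ = +2.1035, q = Δφ/Δψ = 0.7587, d_rh = R√(Δφ²+q²Δλ²) = 12930.8 km
Excess = 12930.8 − 12462.7 = 468.1 ≈ 468 km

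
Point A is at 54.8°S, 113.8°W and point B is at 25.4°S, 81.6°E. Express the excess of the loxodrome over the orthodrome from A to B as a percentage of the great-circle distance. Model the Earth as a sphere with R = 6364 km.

27.6%

Great circle: σ = 1.7229 rad → d_gc = Rσ = 10964.5 km
Rhumb: Δφ = +0.5131, Δλ = -2.8728, Δψ = +0.6896, q = Δφ/Δψ = 0.7441 → d_rh = R√(Δφ²+q²Δλ²) = 13990.9 km
Excess = (13990.9 − 10964.5) / 10964.5 = 3026.4 / 10964.5 = 27.60% ≈ 27.6%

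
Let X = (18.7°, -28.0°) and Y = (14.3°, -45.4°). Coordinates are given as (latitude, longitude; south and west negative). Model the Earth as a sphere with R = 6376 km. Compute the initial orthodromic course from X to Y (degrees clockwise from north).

θ = atan2( sin Δλ·cos φ₂ ,  cos φ₁ sin φ₂ − sin φ₁ cos φ₂ cos Δλ )
  = atan2(-0.2898, -0.0625) = 257.83°

257.8°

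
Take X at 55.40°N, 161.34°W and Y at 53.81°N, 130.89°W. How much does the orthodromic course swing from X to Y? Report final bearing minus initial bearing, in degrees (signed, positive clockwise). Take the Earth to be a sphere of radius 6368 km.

Initial bearing θ₁ = atan2(sin Δλ cos φ₂, cos φ₁ sin φ₂ − sin φ₁ cos φ₂ cos Δλ) = 82.52°
Final bearing θ₂ = (initial bearing from the destination back to the start) + 180° = 107.54°
Δθ = θ₂ − θ₁ = +25.0°

+25.0°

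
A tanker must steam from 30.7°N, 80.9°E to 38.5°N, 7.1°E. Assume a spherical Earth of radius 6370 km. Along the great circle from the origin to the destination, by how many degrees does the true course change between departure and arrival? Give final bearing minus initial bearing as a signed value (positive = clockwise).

At departure: θ₁ = atan2(sin Δλ cos φ₂, cos φ₁ sin φ₂ − sin φ₁ cos φ₂ cos Δλ) = 299.42°
At arrival: θ₂ = atan2(sin Δλ cos φ₁, −cos φ₂ sin φ₁ + sin φ₂ cos φ₁ cos Δλ) = 253.14°
Δθ = θ₂ − θ₁ = -46.3°

-46.3°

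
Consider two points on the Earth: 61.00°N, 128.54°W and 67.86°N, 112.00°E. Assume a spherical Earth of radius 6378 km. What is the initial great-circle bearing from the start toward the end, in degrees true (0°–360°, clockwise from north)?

331.8°

θ = atan2( sin Δλ·cos φ₂ ,  cos φ₁ sin φ₂ − sin φ₁ cos φ₂ cos Δλ )
  = atan2(-0.3281, +0.6112) = 331.77°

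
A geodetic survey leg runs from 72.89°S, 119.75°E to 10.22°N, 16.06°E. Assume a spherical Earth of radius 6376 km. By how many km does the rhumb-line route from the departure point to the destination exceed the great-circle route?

Great circle: cos σ = sin φ₁ sin φ₂ + cos φ₁ cos φ₂ cos Δλ,  σ = 1.8112 rad → d_gc = 11548.25 km
Rhumb line: Δψ = +2.0736, q = Δφ/Δψ = 0.6995, d_rh = R√(Δφ²+q²Δλ²) = 12275.71 km
Excess = 12275.71 − 11548.25 = 727.46 ≈ 727 km

727 km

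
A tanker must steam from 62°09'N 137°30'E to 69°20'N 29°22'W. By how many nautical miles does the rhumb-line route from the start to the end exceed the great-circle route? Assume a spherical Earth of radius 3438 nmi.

Great circle: cos σ = sin φ₁ sin φ₂ + cos φ₁ cos φ₂ cos Δλ,  σ = 0.8410 rad → d_gc = 2891.4 nmi
Rhumb line: Δψ = +0.3074, q = Δφ/Δψ = 0.4079, d_rh = R√(Δφ²+q²Δλ²) = 4107.0 nmi
Excess = 4107.0 − 2891.4 = 1215.6 ≈ 1216 nmi

1216 nmi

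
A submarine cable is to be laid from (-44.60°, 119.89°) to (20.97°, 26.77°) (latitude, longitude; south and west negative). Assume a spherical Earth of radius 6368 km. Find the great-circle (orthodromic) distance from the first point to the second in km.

11860 km

cos σ = sin φ₁ sin φ₂ + cos φ₁ cos φ₂ cos Δλ
      = sin(-44.60°)sin(20.97°) + cos(-44.60°)cos(20.97°)cos(-93.12°) = -0.2875
σ = 106.707° → d = Rσ = 6368·1.86238 = 11860 km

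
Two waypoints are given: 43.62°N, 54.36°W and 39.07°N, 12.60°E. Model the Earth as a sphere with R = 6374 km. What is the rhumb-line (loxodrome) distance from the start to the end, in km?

5612 km

Rhumb course C = atan2(Δλ, Δψ) with Δψ = ln[tan(π/4+φ₂/2)/tan(π/4+φ₁/2)] = -0.1058, Δλ = +1.1687 → C = 95.18°
d = R·|Δφ| / |cos C| = 6374·0.07941 / 0.09020 = 5612 km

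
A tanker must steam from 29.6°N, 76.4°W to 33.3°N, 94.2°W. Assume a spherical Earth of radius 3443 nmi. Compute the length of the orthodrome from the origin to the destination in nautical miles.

938 nmi

Haversine: a = sin²(Δφ/2)+cos φ₁ cos φ₂ sin²(Δλ/2) = 0.01844;  σ = 2·atan2(√a,√(1−a))
σ = 15.608° → d = Rσ = 3443·0.27241 = 938 nmi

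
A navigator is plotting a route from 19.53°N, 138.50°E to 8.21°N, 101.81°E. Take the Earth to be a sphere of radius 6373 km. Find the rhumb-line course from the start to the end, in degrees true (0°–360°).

Meridional parts: M(φ₁)=+0.3477, M(φ₂)=+0.1438 → ΔM = -0.2039;  Δλ = -0.6404 rad
tan C = Δλ / ΔM = +3.1409 → C = 252.34°

252.3°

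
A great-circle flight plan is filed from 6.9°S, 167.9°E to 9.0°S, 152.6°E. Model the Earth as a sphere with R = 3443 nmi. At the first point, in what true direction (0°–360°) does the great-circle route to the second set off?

261.1°

θ = atan2( sin Δλ·cos φ₂ ,  cos φ₁ sin φ₂ − sin φ₁ cos φ₂ cos Δλ )
  = atan2(-0.2606, -0.0408) = 261.09°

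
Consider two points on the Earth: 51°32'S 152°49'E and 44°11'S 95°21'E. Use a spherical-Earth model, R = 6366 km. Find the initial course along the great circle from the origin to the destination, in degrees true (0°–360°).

N = sin Δλ·cos φ₂ = -0.6046;  D = cos φ₁ sin φ₂ − sin φ₁ cos φ₂ cos Δλ = -0.1316
initial course = atan2(N, D) = 257.72°

257.7°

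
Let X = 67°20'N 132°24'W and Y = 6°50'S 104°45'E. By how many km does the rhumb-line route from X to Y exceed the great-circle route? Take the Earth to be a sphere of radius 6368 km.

1082 km

Great circle: cos σ = sin φ₁ sin φ₂ + cos φ₁ cos φ₂ cos Δλ,  σ = 1.8937 rad → d_gc = 12059.3 km
Rhumb line: Δψ = -1.7269, q = Δφ/Δψ = 0.7496, d_rh = R√(Δφ²+q²Δλ²) = 13141.6 km
Excess = 13141.6 − 12059.3 = 1082.3 ≈ 1082 km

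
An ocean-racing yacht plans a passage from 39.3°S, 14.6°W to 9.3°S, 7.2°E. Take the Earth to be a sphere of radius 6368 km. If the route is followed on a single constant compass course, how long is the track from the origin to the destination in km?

3979 km

Rhumb course C = atan2(Δλ, Δψ) with Δψ = ln[tan(π/4+φ₂/2)/tan(π/4+φ₁/2)] = +0.5840, Δλ = +0.3805 → C = 33.08°
d = R·|Δφ| / |cos C| = 6368·0.52360 / 0.83787 = 3979 km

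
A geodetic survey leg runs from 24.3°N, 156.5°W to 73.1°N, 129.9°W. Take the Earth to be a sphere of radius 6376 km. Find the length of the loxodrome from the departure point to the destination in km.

Δψ = ln[tan(π/4+φ₂/2)/tan(π/4+φ₁/2)] = +1.4693;  Δφ = +0.8517 rad,  Δλ = +0.4643 rad
q = Δφ/Δψ = 0.5797
d = R·√(Δφ² + q²Δλ²) = 6376·0.89322 = 5695 km

5695 km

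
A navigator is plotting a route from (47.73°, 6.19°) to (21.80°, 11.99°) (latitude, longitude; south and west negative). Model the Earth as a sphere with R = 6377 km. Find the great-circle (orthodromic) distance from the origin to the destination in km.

2932 km

cos σ = sin φ₁ sin φ₂ + cos φ₁ cos φ₂ cos Δλ
      = sin(47.73°)sin(21.80°) + cos(47.73°)cos(21.80°)cos(5.80°) = 0.8961
σ = 26.346° → d = Rσ = 6377·0.45982 = 2932 km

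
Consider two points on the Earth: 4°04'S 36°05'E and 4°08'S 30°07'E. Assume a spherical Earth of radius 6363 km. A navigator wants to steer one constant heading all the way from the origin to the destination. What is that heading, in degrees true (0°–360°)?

269.4°

Δψ = ln[tan(π/4+φ₂/2)/tan(π/4+φ₁/2)] = -0.0012
Δλ = -0.1041 rad (taken the short way round)
course = atan2(Δλ, Δψ) = 269.36°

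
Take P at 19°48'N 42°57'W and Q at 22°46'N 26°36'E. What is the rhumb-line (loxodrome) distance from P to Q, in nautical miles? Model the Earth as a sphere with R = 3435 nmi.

Δψ = ln[tan(π/4+φ₂/2)/tan(π/4+φ₁/2)] = +0.0556;  Δφ = +0.0518 rad,  Δλ = +1.2139 rad
q = Δφ/Δψ = 0.9317
d = R·√(Δφ² + q²Δλ²) = 3435·1.13211 = 3889 nmi

3889 nmi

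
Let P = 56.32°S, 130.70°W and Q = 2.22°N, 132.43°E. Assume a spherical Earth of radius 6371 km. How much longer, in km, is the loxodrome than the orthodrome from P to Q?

Great circle: cos σ = sin φ₁ sin φ₂ + cos φ₁ cos φ₂ cos Δλ,  σ = 1.6695 rad → d_gc = 10636.2 km
Rhumb line: Δψ = +1.2338, q = Δφ/Δψ = 0.8281, d_rh = R√(Δφ²+q²Δλ²) = 11042.3 km
Excess = 11042.3 − 10636.2 = 406.1 ≈ 406 km

406 km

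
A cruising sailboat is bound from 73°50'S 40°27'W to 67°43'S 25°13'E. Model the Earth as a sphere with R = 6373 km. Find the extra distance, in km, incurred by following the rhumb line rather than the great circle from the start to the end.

120 km

Great circle: cos σ = sin φ₁ sin φ₂ + cos φ₁ cos φ₂ cos Δλ,  σ = 0.3703 rad → d_gc = 2359.69 km
Rhumb line: Δψ = +0.3269, q = Δφ/Δψ = 0.3265, d_rh = R√(Δφ²+q²Δλ²) = 2480.16 km
Excess = 2480.16 − 2359.69 = 120.47 ≈ 120 km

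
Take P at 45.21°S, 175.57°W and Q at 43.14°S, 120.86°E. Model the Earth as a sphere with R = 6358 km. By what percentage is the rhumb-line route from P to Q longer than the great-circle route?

2.7%

Great circle: σ = 0.7755 rad → d_gc = Rσ = 4930.4 km
Rhumb: Δφ = +0.0361, Δλ = -1.1095, Δψ = +0.0504, q = Δφ/Δψ = 0.7171 → d_rh = R√(Δφ²+q²Δλ²) = 5063.8 km
Excess = (5063.8 − 4930.4) / 4930.4 = 133.4 / 4930.4 = 2.71% ≈ 2.7%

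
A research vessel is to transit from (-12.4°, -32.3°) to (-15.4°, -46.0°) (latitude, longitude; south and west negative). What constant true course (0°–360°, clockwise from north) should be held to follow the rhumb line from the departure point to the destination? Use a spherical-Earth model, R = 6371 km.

Δψ = ln[tan(π/4+φ₂/2)/tan(π/4+φ₁/2)] = -0.0539
Δλ = -0.2391 rad (taken the short way round)
course = atan2(Δλ, Δψ) = 257.29°

257.3°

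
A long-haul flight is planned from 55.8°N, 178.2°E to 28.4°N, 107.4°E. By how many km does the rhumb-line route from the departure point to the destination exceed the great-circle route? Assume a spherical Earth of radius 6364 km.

Great circle: cos σ = sin φ₁ sin φ₂ + cos φ₁ cos φ₂ cos Δλ,  σ = 0.9813 rad → d_gc = 6244.7 km
Rhumb line: Δψ = -0.6615, q = Δφ/Δψ = 0.7229, d_rh = R√(Δφ²+q²Δλ²) = 6448.4 km
Excess = 6448.4 − 6244.7 = 203.7 ≈ 204 km

204 km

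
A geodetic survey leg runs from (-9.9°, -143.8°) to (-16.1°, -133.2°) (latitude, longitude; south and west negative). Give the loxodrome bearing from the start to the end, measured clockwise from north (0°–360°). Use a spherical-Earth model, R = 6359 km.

Meridional parts: M(φ₁)=-0.1737, M(φ₂)=-0.2848 → ΔM = -0.1111;  Δλ = +0.1850 rad
tan C = Δλ / ΔM = -1.6650 → C = 120.99°

121.0°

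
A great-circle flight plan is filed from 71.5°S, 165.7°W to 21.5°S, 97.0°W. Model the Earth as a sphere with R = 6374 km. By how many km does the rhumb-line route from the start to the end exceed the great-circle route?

255 km

Great circle: cos σ = sin φ₁ sin φ₂ + cos φ₁ cos φ₂ cos Δλ,  σ = 1.0986 rad → d_gc = 7002.8 km
Rhumb line: Δψ = +1.4305, q = Δφ/Δψ = 0.6100, d_rh = R√(Δφ²+q²Δλ²) = 7258.0 km
Excess = 7258.0 − 7002.8 = 255.2 ≈ 255 km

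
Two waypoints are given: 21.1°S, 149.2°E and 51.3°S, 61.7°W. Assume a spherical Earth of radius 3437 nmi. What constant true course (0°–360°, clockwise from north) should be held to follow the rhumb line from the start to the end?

104.4°

Meridional parts: M(φ₁)=-0.3769, M(φ₂)=-1.0465 → ΔM = -0.6696;  Δλ = +2.6023 rad
tan C = Δλ / ΔM = -3.8864 → C = 104.43°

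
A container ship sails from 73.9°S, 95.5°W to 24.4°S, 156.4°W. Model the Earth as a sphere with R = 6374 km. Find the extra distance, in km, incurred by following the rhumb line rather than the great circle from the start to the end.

Great circle: cos σ = sin φ₁ sin φ₂ + cos φ₁ cos φ₂ cos Δλ,  σ = 1.0243 rad → d_gc = 6528.7 km
Rhumb line: Δψ = +1.5166, q = Δφ/Δψ = 0.5697, d_rh = R√(Δφ²+q²Δλ²) = 6724.5 km
Excess = 6724.5 − 6528.7 = 195.8 ≈ 196 km

196 km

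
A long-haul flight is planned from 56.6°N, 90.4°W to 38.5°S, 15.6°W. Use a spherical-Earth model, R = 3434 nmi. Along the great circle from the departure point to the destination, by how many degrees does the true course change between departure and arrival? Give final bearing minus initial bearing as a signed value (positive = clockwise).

At departure: θ₁ = atan2(sin Δλ cos φ₂, cos φ₁ sin φ₂ − sin φ₁ cos φ₂ cos Δλ) = 124.24°
At arrival: θ₂ = atan2(sin Δλ cos φ₁, −cos φ₂ sin φ₁ + sin φ₂ cos φ₁ cos Δλ) = 144.44°
Δθ = θ₂ − θ₁ = +20.2°

+20.2°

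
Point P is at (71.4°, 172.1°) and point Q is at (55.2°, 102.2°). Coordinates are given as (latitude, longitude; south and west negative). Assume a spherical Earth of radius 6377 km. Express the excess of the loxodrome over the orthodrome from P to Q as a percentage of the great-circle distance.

Great circle: σ = 0.5720 rad → d_gc = Rσ = 3647.7 km
Rhumb: Δφ = -0.2827, Δλ = -1.2200, Δψ = -0.6490, q = Δφ/Δψ = 0.4356 → d_rh = R√(Δφ²+q²Δλ²) = 3838.9 km
Excess = (3838.9 − 3647.7) / 3647.7 = 191.2 / 3647.7 = 5.24% ≈ 5.2%

5.2%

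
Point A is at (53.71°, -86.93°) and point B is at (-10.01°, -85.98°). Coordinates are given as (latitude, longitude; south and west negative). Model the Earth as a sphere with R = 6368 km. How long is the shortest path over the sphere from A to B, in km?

7083 km

cos σ = sin φ₁ sin φ₂ + cos φ₁ cos φ₂ cos Δλ
      = sin(53.71°)sin(-10.01°) + cos(53.71°)cos(-10.01°)cos(0.95°) = 0.4427
σ = 63.725° → d = Rσ = 6368·1.11221 = 7083 km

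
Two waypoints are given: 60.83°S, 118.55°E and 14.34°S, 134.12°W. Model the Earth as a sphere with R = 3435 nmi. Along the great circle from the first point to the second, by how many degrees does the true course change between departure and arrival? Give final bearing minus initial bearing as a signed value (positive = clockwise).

-84.1°

At departure: θ₁ = atan2(sin Δλ cos φ₂, cos φ₁ sin φ₂ − sin φ₁ cos φ₂ cos Δλ) = 111.95°
At arrival: θ₂ = atan2(sin Δλ cos φ₁, −cos φ₂ sin φ₁ + sin φ₂ cos φ₁ cos Δλ) = 27.81°
Δθ = θ₂ − θ₁ = -84.1°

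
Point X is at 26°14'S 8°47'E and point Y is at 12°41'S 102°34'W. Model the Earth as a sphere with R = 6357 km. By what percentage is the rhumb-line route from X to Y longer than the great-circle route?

Great circle: σ = 1.7942 rad → d_gc = Rσ = 11405.7 km
Rhumb: Δφ = +0.2365, Δλ = -1.9434, Δψ = +0.2516, q = Δφ/Δψ = 0.9401 → d_rh = R√(Δφ²+q²Δλ²) = 11711.6 km
Excess = (11711.6 − 11405.7) / 11405.7 = 305.9 / 11405.7 = 2.68% ≈ 2.7%

2.7%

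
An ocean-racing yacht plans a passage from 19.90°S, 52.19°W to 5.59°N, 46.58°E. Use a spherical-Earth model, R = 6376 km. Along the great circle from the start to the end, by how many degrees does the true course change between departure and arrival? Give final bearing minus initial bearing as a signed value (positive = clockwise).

At departure: θ₁ = atan2(sin Δλ cos φ₂, cos φ₁ sin φ₂ − sin φ₁ cos φ₂ cos Δλ) = 87.67°
At arrival: θ₂ = atan2(sin Δλ cos φ₁, −cos φ₂ sin φ₁ + sin φ₂ cos φ₁ cos Δλ) = 70.74°
Δθ = θ₂ − θ₁ = -16.9°

-16.9°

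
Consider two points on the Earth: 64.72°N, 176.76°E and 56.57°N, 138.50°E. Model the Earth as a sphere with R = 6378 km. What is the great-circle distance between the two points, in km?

2232 km

Haversine: a = sin²(Δφ/2)+cos φ₁ cos φ₂ sin²(Δλ/2) = 0.03032;  σ = 2·atan2(√a,√(1−a))
σ = 20.054° → d = Rσ = 6378·0.35002 = 2232 km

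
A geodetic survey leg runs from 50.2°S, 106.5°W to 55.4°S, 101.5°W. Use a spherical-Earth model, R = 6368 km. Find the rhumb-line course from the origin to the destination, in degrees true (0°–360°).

149.9°

Δψ = ln[tan(π/4+φ₂/2)/tan(π/4+φ₁/2)] = -0.1503
Δλ = +0.0873 rad (taken the short way round)
course = atan2(Δλ, Δψ) = 149.87°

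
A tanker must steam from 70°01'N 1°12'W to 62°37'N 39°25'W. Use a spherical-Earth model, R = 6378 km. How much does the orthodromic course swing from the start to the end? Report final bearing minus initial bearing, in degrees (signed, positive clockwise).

Initial bearing θ₁ = atan2(sin Δλ cos φ₂, cos φ₁ sin φ₂ − sin φ₁ cos φ₂ cos Δλ) = 262.76°
Final bearing θ₂ = (initial bearing from the destination back to the start) + 180° = 227.48°
Δθ = θ₂ − θ₁ = -35.3°

-35.3°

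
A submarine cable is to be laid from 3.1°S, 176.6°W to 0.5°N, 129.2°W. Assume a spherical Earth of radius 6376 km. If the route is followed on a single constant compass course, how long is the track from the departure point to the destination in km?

Δψ = ln[tan(π/4+φ₂/2)/tan(π/4+φ₁/2)] = +0.0629;  Δφ = +0.0628 rad,  Δλ = +0.8273 rad
q = Δφ/Δψ = 0.9996
d = R·√(Δφ² + q²Δλ²) = 6376·0.82932 = 5288 km

5288 km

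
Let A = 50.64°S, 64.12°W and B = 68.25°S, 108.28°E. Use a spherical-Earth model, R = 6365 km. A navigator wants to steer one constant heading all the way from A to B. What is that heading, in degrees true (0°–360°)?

Δψ = ln[tan(π/4+φ₂/2)/tan(π/4+φ₁/2)] = -0.6215
Δλ = +3.0089 rad (taken the short way round)
course = atan2(Δλ, Δψ) = 101.67°

101.7°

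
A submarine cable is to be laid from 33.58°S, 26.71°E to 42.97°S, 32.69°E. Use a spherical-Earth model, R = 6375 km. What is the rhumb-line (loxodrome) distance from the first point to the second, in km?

1167 km

Δψ = ln[tan(π/4+φ₂/2)/tan(π/4+φ₁/2)] = -0.2093;  Δφ = -0.1639 rad,  Δλ = +0.1044 rad
q = Δφ/Δψ = 0.7831
d = R·√(Δφ² + q²Δλ²) = 6375·0.18314 = 1167 km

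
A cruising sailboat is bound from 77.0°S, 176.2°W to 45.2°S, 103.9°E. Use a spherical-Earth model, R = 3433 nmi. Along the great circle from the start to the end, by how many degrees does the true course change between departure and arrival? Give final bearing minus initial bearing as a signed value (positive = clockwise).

Initial bearing θ₁ = atan2(sin Δλ cos φ₂, cos φ₁ sin φ₂ − sin φ₁ cos φ₂ cos Δλ) = 266.76°
Final bearing θ₂ = (initial bearing from the destination back to the start) + 180° = 341.41°
Δθ = θ₂ − θ₁ = +74.6°

+74.6°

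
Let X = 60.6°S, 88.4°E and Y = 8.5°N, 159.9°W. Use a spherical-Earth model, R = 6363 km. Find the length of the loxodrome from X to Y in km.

12654 km

Rhumb course C = atan2(Δλ, Δψ) with Δψ = ln[tan(π/4+φ₂/2)/tan(π/4+φ₁/2)] = +1.4870, Δλ = +1.9495 → C = 52.67°
d = R·|Δφ| / |cos C| = 6363·1.20602 / 0.60647 = 12654 km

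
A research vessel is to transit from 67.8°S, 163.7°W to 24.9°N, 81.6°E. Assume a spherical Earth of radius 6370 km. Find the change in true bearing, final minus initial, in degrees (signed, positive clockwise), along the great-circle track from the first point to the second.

+79.2°

Initial bearing θ₁ = atan2(sin Δλ cos φ₂, cos φ₁ sin φ₂ − sin φ₁ cos φ₂ cos Δλ) = 256.89°
Final bearing θ₂ = (initial bearing from the destination back to the start) + 180° = 336.06°
Δθ = θ₂ − θ₁ = +79.2°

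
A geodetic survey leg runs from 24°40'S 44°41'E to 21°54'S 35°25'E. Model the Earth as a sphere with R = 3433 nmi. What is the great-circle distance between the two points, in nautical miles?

536 nmi

cos σ = sin φ₁ sin φ₂ + cos φ₁ cos φ₂ cos Δλ
      = sin(-24.67°)sin(-21.90°) + cos(-24.67°)cos(-21.90°)cos(-9.27°) = 0.9878
σ = 8.948° → d = Rσ = 3433·0.15617 = 536 nmi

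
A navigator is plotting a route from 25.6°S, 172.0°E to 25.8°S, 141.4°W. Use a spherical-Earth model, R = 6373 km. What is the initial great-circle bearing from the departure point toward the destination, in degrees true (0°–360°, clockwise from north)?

N = sin Δλ·cos φ₂ = +0.6541;  D = cos φ₁ sin φ₂ − sin φ₁ cos φ₂ cos Δλ = -0.1252
initial course = atan2(N, D) = 100.84°

100.8°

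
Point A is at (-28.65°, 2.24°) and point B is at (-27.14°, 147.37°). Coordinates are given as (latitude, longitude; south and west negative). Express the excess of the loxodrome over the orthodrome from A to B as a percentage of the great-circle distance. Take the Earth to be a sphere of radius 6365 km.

11.6%

Great circle: σ = 2.0065 rad → d_gc = Rσ = 12771.1 km
Rhumb: Δφ = +0.0264, Δλ = +2.5330, Δψ = +0.0298, q = Δφ/Δψ = 0.8838 → d_rh = R√(Δφ²+q²Δλ²) = 14249.5 km
Excess = (14249.5 − 12771.1) / 12771.1 = 1478.4 / 12771.1 = 11.58% ≈ 11.6%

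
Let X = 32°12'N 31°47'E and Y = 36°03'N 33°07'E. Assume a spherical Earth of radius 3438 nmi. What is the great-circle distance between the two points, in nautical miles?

cos σ = sin φ₁ sin φ₂ + cos φ₁ cos φ₂ cos Δλ
      = sin(32.20°)sin(36.05°) + cos(32.20°)cos(36.05°)cos(1.33°) = 0.9976
σ = 4.005° → d = Rσ = 3438·0.06990 = 240 nmi

240 nmi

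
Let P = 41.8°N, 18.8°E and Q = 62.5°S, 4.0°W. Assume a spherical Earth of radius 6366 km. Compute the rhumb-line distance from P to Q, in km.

11775 km

Rhumb course C = atan2(Δλ, Δψ) with Δψ = ln[tan(π/4+φ₂/2)/tan(π/4+φ₁/2)] = -2.2122, Δλ = -0.3979 → C = 190.20°
d = R·|Δφ| / |cos C| = 6366·1.82038 / 0.98420 = 11775 km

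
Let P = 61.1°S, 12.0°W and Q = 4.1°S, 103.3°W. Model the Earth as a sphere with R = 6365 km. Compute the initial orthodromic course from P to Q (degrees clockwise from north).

266.9°

θ = atan2( sin Δλ·cos φ₂ ,  cos φ₁ sin φ₂ − sin φ₁ cos φ₂ cos Δλ )
  = atan2(-0.9972, -0.0544) = 266.88°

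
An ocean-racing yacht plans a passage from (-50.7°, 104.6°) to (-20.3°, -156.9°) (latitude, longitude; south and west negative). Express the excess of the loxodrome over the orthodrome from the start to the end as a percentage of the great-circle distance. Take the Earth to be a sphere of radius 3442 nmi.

Great circle: σ = 1.3891 rad → d_gc = Rσ = 4781.4 nmi
Rhumb: Δφ = +0.5306, Δλ = +1.7191, Δψ = +0.6679, q = Δφ/Δψ = 0.7944 → d_rh = R√(Δφ²+q²Δλ²) = 5043.2 nmi
Excess = (5043.2 − 4781.4) / 4781.4 = 261.8 / 4781.4 = 5.48% ≈ 5.5%

5.5%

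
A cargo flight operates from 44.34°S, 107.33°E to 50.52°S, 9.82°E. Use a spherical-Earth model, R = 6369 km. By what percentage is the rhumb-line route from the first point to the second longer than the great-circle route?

7.9%

Great circle: σ = 1.0701 rad → d_gc = Rσ = 6815.6 km
Rhumb: Δφ = -0.1079, Δλ = -1.7019, Δψ = -0.1597, q = Δφ/Δψ = 0.6754 → d_rh = R√(Δφ²+q²Δλ²) = 7352.8 km
Excess = (7352.8 − 6815.6) / 6815.6 = 537.2 / 6815.6 = 7.88% ≈ 7.9%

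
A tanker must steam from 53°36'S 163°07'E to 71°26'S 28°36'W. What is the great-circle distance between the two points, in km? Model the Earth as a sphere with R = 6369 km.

Haversine: a = sin²(Δφ/2)+cos φ₁ cos φ₂ sin²(Δλ/2) = 0.21101;  σ = 2·atan2(√a,√(1−a))
σ = 54.691° → d = Rσ = 6369·0.95453 = 6079 km

6079 km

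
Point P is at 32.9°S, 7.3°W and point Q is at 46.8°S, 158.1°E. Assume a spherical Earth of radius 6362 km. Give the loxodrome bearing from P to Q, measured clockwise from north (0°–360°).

96.3°

Δψ = ln[tan(π/4+φ₂/2)/tan(π/4+φ₁/2)] = -0.3179
Δλ = +2.8868 rad (taken the short way round)
course = atan2(Δλ, Δψ) = 96.28°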